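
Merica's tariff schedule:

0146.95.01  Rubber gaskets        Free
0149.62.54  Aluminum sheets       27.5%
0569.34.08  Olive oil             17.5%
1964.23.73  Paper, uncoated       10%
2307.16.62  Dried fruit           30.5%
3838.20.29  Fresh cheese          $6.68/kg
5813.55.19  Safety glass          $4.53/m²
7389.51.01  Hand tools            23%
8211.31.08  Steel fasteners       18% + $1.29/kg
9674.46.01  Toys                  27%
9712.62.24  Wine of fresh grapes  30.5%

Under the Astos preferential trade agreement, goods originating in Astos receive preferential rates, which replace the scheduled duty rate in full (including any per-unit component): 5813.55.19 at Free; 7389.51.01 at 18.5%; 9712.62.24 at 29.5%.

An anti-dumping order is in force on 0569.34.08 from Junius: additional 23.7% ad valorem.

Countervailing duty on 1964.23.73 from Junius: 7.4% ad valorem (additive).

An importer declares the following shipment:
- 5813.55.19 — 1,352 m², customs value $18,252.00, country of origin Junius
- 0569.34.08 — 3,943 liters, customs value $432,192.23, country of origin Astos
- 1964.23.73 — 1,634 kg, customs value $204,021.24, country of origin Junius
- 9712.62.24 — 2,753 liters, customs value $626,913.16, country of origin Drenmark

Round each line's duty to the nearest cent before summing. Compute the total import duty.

$308,466.41

Line 1 (5813.55.19, Junius, 1,352 m², $18,252.00):
Base rate for 5813.55.19 is $4.53/m².
5813.55.19 has an FTA preferential rate, but origin Junius is not Astos; base rate stands.
Duty = 1,352 × $4.53 = $6,124.56.
Line 2 (0569.34.08, Astos, 3,943 liters, $432,192.23):
Base rate for 0569.34.08 is 17.5%.
Origin Astos is the FTA partner but 0569.34.08 is not on the preference list; base rate stands.
The additional-duty order on 0569.34.08 targets Junius, not Astos; it does not apply.
Duty = $432,192.23 × 17.5% = $75,633.64.
Line 3 (1964.23.73, Junius, 1,634 kg, $204,021.24):
Base rate for 1964.23.73 is 10%.
Additional duty on 1964.23.73 from Junius: +7.4%. Applied ad valorem rate: 10% + 7.4% = 17.4%.
Duty = $204,021.24 × 17.4% = $35,499.70.
Line 4 (9712.62.24, Drenmark, 2,753 liters, $626,913.16):
Base rate for 9712.62.24 is 30.5%.
9712.62.24 has an FTA preferential rate, but origin Drenmark is not Astos; base rate stands.
Duty = $626,913.16 × 30.5% = $191,208.51.
Total = $6,124.56 + $75,633.64 + $35,499.70 + $191,208.51 = $308,466.41.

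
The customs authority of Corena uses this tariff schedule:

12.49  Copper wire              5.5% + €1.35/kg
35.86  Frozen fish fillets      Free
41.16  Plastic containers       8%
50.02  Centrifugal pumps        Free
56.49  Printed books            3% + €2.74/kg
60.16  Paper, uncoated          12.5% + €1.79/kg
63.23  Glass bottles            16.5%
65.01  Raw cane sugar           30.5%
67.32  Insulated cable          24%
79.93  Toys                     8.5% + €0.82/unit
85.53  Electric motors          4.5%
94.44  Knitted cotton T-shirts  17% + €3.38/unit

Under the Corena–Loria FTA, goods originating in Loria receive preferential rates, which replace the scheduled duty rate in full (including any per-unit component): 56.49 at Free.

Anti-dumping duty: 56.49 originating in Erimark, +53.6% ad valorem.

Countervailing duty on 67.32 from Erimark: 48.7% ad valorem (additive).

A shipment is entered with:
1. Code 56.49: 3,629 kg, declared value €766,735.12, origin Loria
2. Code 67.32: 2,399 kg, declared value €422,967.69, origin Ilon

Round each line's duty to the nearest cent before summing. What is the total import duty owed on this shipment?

Line 1 (56.49, Loria, 3,629 kg, €766,735.12):
Base rate for 56.49 is 3% + €2.74/kg.
Origin Loria qualifies under the Corena–Loria agreement and 56.49 is covered: preferential rate Free applies instead.
The additional-duty order on 56.49 targets Erimark, not Loria; it does not apply.
Duty = €766,735.12 × 0% = €0.00.
Line 2 (67.32, Ilon, 2,399 kg, €422,967.69):
Base rate for 67.32 is 24%.
The additional-duty order on 67.32 targets Erimark, not Ilon; it does not apply.
Duty = €422,967.69 × 24% = €101,512.25.
Total = €0.00 + €101,512.25 = €101,512.25.

€101,512.25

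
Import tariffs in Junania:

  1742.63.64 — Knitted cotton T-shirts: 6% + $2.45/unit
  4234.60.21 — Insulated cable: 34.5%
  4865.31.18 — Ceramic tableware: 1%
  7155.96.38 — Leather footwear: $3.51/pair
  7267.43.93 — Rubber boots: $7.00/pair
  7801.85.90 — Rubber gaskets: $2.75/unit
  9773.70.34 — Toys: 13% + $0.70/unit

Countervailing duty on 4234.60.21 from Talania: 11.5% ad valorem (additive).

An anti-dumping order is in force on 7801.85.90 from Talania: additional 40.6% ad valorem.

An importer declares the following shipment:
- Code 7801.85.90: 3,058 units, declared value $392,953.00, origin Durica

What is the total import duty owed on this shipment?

Line 1 (7801.85.90, Durica, 3,058 units, $392,953.00):
Base rate for 7801.85.90 is $2.75/unit.
The additional-duty order on 7801.85.90 targets Talania, not Durica; it does not apply.
Duty = 3,058 × $2.75 = $8,409.50.

$8,409.50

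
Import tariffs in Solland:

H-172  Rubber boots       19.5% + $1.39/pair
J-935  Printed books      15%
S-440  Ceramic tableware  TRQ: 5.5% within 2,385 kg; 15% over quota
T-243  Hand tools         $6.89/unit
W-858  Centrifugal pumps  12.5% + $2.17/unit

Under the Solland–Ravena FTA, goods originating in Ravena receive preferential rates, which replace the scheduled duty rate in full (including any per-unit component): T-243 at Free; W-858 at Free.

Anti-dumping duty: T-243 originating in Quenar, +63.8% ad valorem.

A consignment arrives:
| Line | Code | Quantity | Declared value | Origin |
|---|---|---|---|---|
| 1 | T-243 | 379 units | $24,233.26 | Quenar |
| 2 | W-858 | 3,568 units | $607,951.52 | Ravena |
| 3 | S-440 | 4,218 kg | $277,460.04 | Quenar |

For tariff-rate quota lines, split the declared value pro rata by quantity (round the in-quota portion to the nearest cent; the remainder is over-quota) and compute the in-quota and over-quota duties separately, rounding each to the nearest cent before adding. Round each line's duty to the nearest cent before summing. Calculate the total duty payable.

Line 1 (T-243, Quenar, 379 units, $24,233.26):
Base rate for T-243 is $6.89/unit.
T-243 has an FTA preferential rate, but origin Quenar is not Ravena; base rate stands.
Additional duty on T-243 from Quenar: +63.8% ad valorem. Applied ad valorem rate = 63.8%.
Duty = $24,233.26 × 63.8% + 379 × $6.89 = $18,072.13.
Line 2 (W-858, Ravena, 3,568 units, $607,951.52):
Base rate for W-858 is 12.5% + $2.17/unit.
Origin Ravena qualifies under the Solland–Ravena agreement and W-858 is covered: preferential rate Free applies instead.
Duty = $607,951.52 × 0% = $0.00.
Line 3 (S-440, Quenar, 4,218 kg, $277,460.04):
Code S-440 is under a tariff-rate quota (threshold 2,385 kg). In-quota: 2,385 kg at 5.5%; over-quota: 1,833 kg at 15%.
Pro-rata value split: in-quota = $277,460.04 × 2,385/4,218 = $156,885.30; over-quota = $277,460.04 − $156,885.30 = $120,574.74.
In-quota duty = $156,885.30 × 5.5% = $8,628.69. Over-quota duty = $120,574.74 × 15% = $18,086.21.
Line duty = $8,628.69 + $18,086.21 = $26,714.90.
Total = $18,072.13 + $0.00 + $26,714.90 = $44,787.03.

$44,787.03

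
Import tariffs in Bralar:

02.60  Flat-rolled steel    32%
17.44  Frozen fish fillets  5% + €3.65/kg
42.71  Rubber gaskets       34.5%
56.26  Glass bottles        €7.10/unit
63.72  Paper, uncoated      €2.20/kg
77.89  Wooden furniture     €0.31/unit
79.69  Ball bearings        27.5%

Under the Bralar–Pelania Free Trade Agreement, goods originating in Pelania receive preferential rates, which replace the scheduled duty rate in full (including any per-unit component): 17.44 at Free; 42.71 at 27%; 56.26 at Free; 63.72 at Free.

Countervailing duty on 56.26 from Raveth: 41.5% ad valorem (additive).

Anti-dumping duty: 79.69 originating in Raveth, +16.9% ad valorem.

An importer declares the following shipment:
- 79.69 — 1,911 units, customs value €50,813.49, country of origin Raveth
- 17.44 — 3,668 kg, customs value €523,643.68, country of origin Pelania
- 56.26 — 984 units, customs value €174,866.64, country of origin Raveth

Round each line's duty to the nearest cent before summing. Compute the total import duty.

Line 1 (79.69, Raveth, 1,911 units, €50,813.49):
Base rate for 79.69 is 27.5%.
Additional duty on 79.69 from Raveth: +16.9%. Applied ad valorem rate: 27.5% + 16.9% = 44.4%.
Duty = €50,813.49 × 44.4% = €22,561.19.
Line 2 (17.44, Pelania, 3,668 kg, €523,643.68):
Base rate for 17.44 is 5% + €3.65/kg.
Origin Pelania qualifies under the Bralar–Pelania agreement and 17.44 is covered: preferential rate Free applies instead.
Duty = €523,643.68 × 0% = €0.00.
Line 3 (56.26, Raveth, 984 units, €174,866.64):
Base rate for 56.26 is €7.10/unit.
56.26 has an FTA preferential rate, but origin Raveth is not Pelania; base rate stands.
Additional duty on 56.26 from Raveth: +41.5% ad valorem. Applied ad valorem rate = 41.5%.
Duty = €174,866.64 × 41.5% + 984 × €7.10 = €79,556.06.
Total = €22,561.19 + €0.00 + €79,556.06 = €102,117.25.

€102,117.25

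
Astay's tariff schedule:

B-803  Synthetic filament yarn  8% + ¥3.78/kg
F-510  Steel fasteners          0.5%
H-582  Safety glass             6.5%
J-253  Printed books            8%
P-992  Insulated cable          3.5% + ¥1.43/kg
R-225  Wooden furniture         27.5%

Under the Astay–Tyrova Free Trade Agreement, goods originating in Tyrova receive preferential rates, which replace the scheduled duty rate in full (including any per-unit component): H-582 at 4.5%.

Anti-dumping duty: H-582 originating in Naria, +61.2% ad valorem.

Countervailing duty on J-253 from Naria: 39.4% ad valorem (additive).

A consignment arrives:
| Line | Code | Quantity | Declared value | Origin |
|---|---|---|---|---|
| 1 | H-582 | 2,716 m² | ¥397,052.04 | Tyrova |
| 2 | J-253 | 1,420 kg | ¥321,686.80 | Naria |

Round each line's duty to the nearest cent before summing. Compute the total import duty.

Line 1 (H-582, Tyrova, 2,716 m², ¥397,052.04):
Base rate for H-582 is 6.5%.
Origin Tyrova qualifies under the Astay–Tyrova agreement and H-582 is covered: preferential rate 4.5% applies instead.
The additional-duty order on H-582 targets Naria, not Tyrova; it does not apply.
Duty = ¥397,052.04 × 4.5% = ¥17,867.34.
Line 2 (J-253, Naria, 1,420 kg, ¥321,686.80):
Base rate for J-253 is 8%.
Additional duty on J-253 from Naria: +39.4%. Applied ad valorem rate: 8% + 39.4% = 47.4%.
Duty = ¥321,686.80 × 47.4% = ¥152,479.54.
Total = ¥17,867.34 + ¥152,479.54 = ¥170,346.88.

¥170,346.88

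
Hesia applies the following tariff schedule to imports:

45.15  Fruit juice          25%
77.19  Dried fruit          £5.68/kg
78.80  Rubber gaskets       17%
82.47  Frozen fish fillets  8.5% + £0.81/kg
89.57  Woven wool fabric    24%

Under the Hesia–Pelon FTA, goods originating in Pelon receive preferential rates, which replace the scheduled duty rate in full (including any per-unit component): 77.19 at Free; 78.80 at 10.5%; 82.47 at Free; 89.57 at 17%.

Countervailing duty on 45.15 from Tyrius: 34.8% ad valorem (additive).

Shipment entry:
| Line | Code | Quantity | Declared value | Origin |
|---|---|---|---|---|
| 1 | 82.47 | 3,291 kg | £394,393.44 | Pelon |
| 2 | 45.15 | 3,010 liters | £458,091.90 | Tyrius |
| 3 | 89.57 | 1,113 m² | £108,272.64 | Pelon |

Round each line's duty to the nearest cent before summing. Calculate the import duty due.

Line 1 (82.47, Pelon, 3,291 kg, £394,393.44):
Base rate for 82.47 is 8.5% + £0.81/kg.
Origin Pelon qualifies under the Hesia–Pelon agreement and 82.47 is covered: preferential rate Free applies instead.
Duty = £394,393.44 × 0% = £0.00.
Line 2 (45.15, Tyrius, 3,010 liters, £458,091.90):
Base rate for 45.15 is 25%.
Additional duty on 45.15 from Tyrius: +34.8%. Applied ad valorem rate: 25% + 34.8% = 59.8%.
Duty = £458,091.90 × 59.8% = £273,938.96.
Line 3 (89.57, Pelon, 1,113 m², £108,272.64):
Base rate for 89.57 is 24%.
Origin Pelon qualifies under the Hesia–Pelon agreement and 89.57 is covered: preferential rate 17% applies instead.
Duty = £108,272.64 × 17% = £18,406.35.
Total = £0.00 + £273,938.96 + £18,406.35 = £292,345.31.

£292,345.31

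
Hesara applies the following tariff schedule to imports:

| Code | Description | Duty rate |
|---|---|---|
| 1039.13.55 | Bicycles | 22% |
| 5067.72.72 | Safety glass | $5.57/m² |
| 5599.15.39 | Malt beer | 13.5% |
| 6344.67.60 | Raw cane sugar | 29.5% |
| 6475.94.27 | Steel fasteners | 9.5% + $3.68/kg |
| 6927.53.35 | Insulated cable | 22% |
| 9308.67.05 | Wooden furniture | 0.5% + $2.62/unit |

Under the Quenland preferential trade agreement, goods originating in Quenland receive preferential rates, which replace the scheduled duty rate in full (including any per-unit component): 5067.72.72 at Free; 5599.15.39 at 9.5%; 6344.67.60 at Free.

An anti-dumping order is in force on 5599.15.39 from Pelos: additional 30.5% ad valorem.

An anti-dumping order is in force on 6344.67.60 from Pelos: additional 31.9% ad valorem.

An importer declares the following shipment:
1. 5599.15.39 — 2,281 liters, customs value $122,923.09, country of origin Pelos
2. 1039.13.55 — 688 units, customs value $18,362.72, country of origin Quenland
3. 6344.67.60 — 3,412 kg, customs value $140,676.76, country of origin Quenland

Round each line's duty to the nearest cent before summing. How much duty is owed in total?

Line 1 (5599.15.39, Pelos, 2,281 liters, $122,923.09):
Base rate for 5599.15.39 is 13.5%.
5599.15.39 has an FTA preferential rate, but origin Pelos is not Quenland; base rate stands.
Additional duty on 5599.15.39 from Pelos: +30.5%. Applied ad valorem rate: 13.5% + 30.5% = 44%.
Duty = $122,923.09 × 44% = $54,086.16.
Line 2 (1039.13.55, Quenland, 688 units, $18,362.72):
Base rate for 1039.13.55 is 22%.
Origin Quenland is the FTA partner but 1039.13.55 is not on the preference list; base rate stands.
Duty = $18,362.72 × 22% = $4,039.80.
Line 3 (6344.67.60, Quenland, 3,412 kg, $140,676.76):
Base rate for 6344.67.60 is 29.5%.
Origin Quenland qualifies under the Hesara–Quenland agreement and 6344.67.60 is covered: preferential rate Free applies instead.
The additional-duty order on 6344.67.60 targets Pelos, not Quenland; it does not apply.
Duty = $140,676.76 × 0% = $0.00.
Total = $54,086.16 + $4,039.80 + $0.00 = $58,125.96.

$58,125.96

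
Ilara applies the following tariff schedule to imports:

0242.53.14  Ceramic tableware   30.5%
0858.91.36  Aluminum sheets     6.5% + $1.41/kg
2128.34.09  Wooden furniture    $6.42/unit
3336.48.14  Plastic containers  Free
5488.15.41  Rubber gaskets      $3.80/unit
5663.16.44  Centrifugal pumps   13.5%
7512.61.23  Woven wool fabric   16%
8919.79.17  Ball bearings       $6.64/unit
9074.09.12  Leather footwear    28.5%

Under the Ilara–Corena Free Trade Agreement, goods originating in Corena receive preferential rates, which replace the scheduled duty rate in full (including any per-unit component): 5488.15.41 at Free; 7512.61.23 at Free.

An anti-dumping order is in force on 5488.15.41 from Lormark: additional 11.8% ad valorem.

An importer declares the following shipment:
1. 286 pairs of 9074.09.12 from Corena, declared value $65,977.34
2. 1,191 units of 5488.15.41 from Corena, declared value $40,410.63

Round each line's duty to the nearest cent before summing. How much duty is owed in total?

$18,803.54

Line 1 (9074.09.12, Corena, 286 pairs, $65,977.34):
Base rate for 9074.09.12 is 28.5%.
Origin Corena is the FTA partner but 9074.09.12 is not on the preference list; base rate stands.
Duty = $65,977.34 × 28.5% = $18,803.54.
Line 2 (5488.15.41, Corena, 1,191 units, $40,410.63):
Base rate for 5488.15.41 is $3.80/unit.
Origin Corena qualifies under the Ilara–Corena agreement and 5488.15.41 is covered: preferential rate Free applies instead.
The additional-duty order on 5488.15.41 targets Lormark, not Corena; it does not apply.
Duty = $40,410.63 × 0% = $0.00.
Total = $18,803.54 + $0.00 = $18,803.54.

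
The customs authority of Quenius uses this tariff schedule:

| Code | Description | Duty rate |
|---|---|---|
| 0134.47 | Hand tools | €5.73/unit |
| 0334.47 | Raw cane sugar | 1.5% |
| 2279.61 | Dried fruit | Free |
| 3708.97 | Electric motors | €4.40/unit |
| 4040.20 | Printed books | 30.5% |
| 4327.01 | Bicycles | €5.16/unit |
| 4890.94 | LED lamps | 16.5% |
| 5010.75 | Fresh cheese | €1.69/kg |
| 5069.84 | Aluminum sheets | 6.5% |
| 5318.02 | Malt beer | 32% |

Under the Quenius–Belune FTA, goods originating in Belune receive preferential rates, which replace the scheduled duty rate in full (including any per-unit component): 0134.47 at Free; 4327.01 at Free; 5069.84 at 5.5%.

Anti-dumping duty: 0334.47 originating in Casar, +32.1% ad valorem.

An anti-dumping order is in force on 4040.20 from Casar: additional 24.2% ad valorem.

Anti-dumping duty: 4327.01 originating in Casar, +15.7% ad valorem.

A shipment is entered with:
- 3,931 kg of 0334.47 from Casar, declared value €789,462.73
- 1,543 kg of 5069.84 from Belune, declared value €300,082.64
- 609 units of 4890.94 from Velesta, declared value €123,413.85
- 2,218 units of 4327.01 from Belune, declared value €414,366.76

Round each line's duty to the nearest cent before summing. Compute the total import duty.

€302,127.32

Line 1 (0334.47, Casar, 3,931 kg, €789,462.73):
Base rate for 0334.47 is 1.5%.
Additional duty on 0334.47 from Casar: +32.1%. Applied ad valorem rate: 1.5% + 32.1% = 33.6%.
Duty = €789,462.73 × 33.6% = €265,259.48.
Line 2 (5069.84, Belune, 1,543 kg, €300,082.64):
Base rate for 5069.84 is 6.5%.
Origin Belune qualifies under the Quenius–Belune agreement and 5069.84 is covered: preferential rate 5.5% applies instead.
Duty = €300,082.64 × 5.5% = €16,504.55.
Line 3 (4890.94, Velesta, 609 units, €123,413.85):
Base rate for 4890.94 is 16.5%.
Duty = €123,413.85 × 16.5% = €20,363.29.
Line 4 (4327.01, Belune, 2,218 units, €414,366.76):
Base rate for 4327.01 is €5.16/unit.
Origin Belune qualifies under the Quenius–Belune agreement and 4327.01 is covered: preferential rate Free applies instead.
The additional-duty order on 4327.01 targets Casar, not Belune; it does not apply.
Duty = €414,366.76 × 0% = €0.00.
Total = €265,259.48 + €16,504.55 + €20,363.29 + €0.00 = €302,127.32.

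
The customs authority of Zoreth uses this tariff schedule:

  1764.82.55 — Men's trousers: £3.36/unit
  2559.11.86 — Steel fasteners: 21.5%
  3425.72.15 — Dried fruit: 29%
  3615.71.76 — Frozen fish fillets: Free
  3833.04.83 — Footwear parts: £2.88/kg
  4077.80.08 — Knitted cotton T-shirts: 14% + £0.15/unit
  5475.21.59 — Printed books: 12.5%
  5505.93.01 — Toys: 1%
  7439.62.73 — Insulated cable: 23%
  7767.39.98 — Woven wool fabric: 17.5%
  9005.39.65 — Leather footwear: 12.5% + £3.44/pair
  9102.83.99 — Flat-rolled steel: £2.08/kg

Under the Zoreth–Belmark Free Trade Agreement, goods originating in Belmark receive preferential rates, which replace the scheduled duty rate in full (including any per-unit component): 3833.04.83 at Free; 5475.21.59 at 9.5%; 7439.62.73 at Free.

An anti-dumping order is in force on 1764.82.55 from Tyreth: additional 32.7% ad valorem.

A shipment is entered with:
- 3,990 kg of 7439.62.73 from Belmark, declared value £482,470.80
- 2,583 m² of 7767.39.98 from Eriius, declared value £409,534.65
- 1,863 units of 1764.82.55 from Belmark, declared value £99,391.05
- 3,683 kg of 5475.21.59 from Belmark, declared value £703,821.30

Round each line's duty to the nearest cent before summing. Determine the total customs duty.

Line 1 (7439.62.73, Belmark, 3,990 kg, £482,470.80):
Base rate for 7439.62.73 is 23%.
Origin Belmark qualifies under the Zoreth–Belmark agreement and 7439.62.73 is covered: preferential rate Free applies instead.
Duty = £482,470.80 × 0% = £0.00.
Line 2 (7767.39.98, Eriius, 2,583 m², £409,534.65):
Base rate for 7767.39.98 is 17.5%.
Duty = £409,534.65 × 17.5% = £71,668.56.
Line 3 (1764.82.55, Belmark, 1,863 units, £99,391.05):
Base rate for 1764.82.55 is £3.36/unit.
Origin Belmark is the FTA partner but 1764.82.55 is not on the preference list; base rate stands.
The additional-duty order on 1764.82.55 targets Tyreth, not Belmark; it does not apply.
Duty = 1,863 × £3.36 = £6,259.68.
Line 4 (5475.21.59, Belmark, 3,683 kg, £703,821.30):
Base rate for 5475.21.59 is 12.5%.
Origin Belmark qualifies under the Zoreth–Belmark agreement and 5475.21.59 is covered: preferential rate 9.5% applies instead.
Duty = £703,821.30 × 9.5% = £66,863.02.
Total = £0.00 + £71,668.56 + £6,259.68 + £66,863.02 = £144,791.26.

£144,791.26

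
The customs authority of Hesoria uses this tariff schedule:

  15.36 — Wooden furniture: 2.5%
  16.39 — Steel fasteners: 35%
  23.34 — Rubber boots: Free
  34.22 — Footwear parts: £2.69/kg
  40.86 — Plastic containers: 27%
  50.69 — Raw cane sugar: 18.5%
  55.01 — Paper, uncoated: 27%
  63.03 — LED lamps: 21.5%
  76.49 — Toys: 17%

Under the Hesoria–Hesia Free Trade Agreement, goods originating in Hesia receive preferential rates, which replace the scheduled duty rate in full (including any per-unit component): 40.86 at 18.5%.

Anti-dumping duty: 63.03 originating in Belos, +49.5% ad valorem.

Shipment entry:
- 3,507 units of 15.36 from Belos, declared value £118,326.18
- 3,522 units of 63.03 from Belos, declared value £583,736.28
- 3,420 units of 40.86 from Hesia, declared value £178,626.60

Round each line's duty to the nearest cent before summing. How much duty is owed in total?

Line 1 (15.36, Belos, 3,507 units, £118,326.18):
Base rate for 15.36 is 2.5%.
Duty = £118,326.18 × 2.5% = £2,958.15.
Line 2 (63.03, Belos, 3,522 units, £583,736.28):
Base rate for 63.03 is 21.5%.
Additional duty on 63.03 from Belos: +49.5%. Applied ad valorem rate: 21.5% + 49.5% = 71%.
Duty = £583,736.28 × 71% = £414,452.76.
Line 3 (40.86, Hesia, 3,420 units, £178,626.60):
Base rate for 40.86 is 27%.
Origin Hesia qualifies under the Hesoria–Hesia agreement and 40.86 is covered: preferential rate 18.5% applies instead.
Duty = £178,626.60 × 18.5% = £33,045.92.
Total = £2,958.15 + £414,452.76 + £33,045.92 = £450,456.83.

£450,456.83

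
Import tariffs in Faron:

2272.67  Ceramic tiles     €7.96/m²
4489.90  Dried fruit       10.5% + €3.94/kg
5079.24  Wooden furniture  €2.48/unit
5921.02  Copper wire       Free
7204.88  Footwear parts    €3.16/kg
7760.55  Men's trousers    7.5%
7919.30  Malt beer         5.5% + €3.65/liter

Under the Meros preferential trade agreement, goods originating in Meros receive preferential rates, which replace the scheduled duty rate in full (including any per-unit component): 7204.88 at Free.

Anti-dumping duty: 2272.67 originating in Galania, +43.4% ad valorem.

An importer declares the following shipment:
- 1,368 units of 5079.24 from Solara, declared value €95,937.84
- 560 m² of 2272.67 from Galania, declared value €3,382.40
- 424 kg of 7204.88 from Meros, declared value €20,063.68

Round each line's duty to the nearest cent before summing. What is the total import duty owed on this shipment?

€9,318.20

Line 1 (5079.24, Solara, 1,368 units, €95,937.84):
Base rate for 5079.24 is €2.48/unit.
Duty = 1,368 × €2.48 = €3,392.64.
Line 2 (2272.67, Galania, 560 m², €3,382.40):
Base rate for 2272.67 is €7.96/m².
Additional duty on 2272.67 from Galania: +43.4% ad valorem. Applied ad valorem rate = 43.4%.
Duty = €3,382.40 × 43.4% + 560 × €7.96 = €5,925.56.
Line 3 (7204.88, Meros, 424 kg, €20,063.68):
Base rate for 7204.88 is €3.16/kg.
Origin Meros qualifies under the Faron–Meros agreement and 7204.88 is covered: preferential rate Free applies instead.
Duty = €20,063.68 × 0% = €0.00.
Total = €3,392.64 + €5,925.56 + €0.00 = €9,318.20.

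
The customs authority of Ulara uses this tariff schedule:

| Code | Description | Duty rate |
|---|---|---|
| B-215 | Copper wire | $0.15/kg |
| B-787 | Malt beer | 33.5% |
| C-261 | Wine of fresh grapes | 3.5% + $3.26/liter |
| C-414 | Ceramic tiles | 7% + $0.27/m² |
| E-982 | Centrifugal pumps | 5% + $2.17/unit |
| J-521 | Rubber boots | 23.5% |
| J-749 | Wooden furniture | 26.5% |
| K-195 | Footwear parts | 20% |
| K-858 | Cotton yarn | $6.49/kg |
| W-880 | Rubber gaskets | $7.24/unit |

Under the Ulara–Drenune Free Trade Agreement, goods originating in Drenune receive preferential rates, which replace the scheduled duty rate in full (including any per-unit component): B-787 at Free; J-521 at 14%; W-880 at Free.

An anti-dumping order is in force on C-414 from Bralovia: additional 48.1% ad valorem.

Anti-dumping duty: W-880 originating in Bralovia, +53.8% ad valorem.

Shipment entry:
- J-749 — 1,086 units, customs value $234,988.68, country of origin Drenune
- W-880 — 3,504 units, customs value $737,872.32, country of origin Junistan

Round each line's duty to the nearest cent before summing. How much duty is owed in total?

$87,640.96

Line 1 (J-749, Drenune, 1,086 units, $234,988.68):
Base rate for J-749 is 26.5%.
Origin Drenune is the FTA partner but J-749 is not on the preference list; base rate stands.
Duty = $234,988.68 × 26.5% = $62,272.00.
Line 2 (W-880, Junistan, 3,504 units, $737,872.32):
Base rate for W-880 is $7.24/unit.
W-880 has an FTA preferential rate, but origin Junistan is not Drenune; base rate stands.
The additional-duty order on W-880 targets Bralovia, not Junistan; it does not apply.
Duty = 3,504 × $7.24 = $25,368.96.
Total = $62,272.00 + $25,368.96 = $87,640.96.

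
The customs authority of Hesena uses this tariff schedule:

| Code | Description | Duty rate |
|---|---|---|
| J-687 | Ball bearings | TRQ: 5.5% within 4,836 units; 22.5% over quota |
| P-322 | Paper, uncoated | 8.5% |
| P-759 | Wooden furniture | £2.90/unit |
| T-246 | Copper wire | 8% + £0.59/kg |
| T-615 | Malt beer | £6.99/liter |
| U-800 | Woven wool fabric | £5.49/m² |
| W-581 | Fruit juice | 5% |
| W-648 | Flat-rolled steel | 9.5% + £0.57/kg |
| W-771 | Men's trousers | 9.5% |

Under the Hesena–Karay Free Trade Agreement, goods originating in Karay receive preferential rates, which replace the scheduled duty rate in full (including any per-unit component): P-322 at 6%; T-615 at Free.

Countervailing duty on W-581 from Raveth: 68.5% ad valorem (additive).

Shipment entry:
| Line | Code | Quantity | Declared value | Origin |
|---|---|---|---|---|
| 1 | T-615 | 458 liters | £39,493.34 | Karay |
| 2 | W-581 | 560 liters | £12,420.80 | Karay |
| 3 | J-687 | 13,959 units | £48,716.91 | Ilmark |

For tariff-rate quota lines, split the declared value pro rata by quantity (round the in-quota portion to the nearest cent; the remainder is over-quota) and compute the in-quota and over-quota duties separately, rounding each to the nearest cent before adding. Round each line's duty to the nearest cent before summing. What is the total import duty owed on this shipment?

£8,713.15

Line 1 (T-615, Karay, 458 liters, £39,493.34):
Base rate for T-615 is £6.99/liter.
Origin Karay qualifies under the Hesena–Karay agreement and T-615 is covered: preferential rate Free applies instead.
Duty = £39,493.34 × 0% = £0.00.
Line 2 (W-581, Karay, 560 liters, £12,420.80):
Base rate for W-581 is 5%.
Origin Karay is the FTA partner but W-581 is not on the preference list; base rate stands.
The additional-duty order on W-581 targets Raveth, not Karay; it does not apply.
Duty = £12,420.80 × 5% = £621.04.
Line 3 (J-687, Ilmark, 13,959 units, £48,716.91):
Code J-687 is under a tariff-rate quota (threshold 4,836 units). In-quota: 4,836 units at 5.5%; over-quota: 9,123 units at 22.5%.
Pro-rata value split: in-quota = £48,716.91 × 4,836/13,959 = £16,877.64; over-quota = £48,716.91 − £16,877.64 = £31,839.27.
In-quota duty = £16,877.64 × 5.5% = £928.27. Over-quota duty = £31,839.27 × 22.5% = £7,163.84.
Line duty = £928.27 + £7,163.84 = £8,092.11.
Total = £0.00 + £621.04 + £8,092.11 = £8,713.15.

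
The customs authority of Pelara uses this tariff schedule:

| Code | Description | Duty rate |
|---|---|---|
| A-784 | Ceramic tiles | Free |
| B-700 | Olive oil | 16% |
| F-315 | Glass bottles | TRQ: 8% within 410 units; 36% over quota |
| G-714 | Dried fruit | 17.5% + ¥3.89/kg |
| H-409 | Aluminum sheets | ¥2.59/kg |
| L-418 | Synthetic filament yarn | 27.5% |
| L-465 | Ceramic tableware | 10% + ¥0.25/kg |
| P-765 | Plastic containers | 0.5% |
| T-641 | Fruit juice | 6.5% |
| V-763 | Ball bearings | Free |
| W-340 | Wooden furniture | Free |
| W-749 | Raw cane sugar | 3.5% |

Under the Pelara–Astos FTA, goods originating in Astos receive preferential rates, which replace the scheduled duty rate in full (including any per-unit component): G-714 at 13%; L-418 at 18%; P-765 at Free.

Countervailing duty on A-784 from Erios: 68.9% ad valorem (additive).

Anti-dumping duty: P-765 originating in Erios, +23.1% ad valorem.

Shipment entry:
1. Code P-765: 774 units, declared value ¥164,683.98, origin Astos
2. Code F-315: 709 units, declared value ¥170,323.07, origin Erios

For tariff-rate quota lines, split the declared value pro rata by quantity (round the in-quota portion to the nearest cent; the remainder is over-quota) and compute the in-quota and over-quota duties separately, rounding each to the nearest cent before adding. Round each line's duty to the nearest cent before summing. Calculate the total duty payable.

Line 1 (P-765, Astos, 774 units, ¥164,683.98):
Base rate for P-765 is 0.5%.
Origin Astos qualifies under the Pelara–Astos agreement and P-765 is covered: preferential rate Free applies instead.
The additional-duty order on P-765 targets Erios, not Astos; it does not apply.
Duty = ¥164,683.98 × 0% = ¥0.00.
Line 2 (F-315, Erios, 709 units, ¥170,323.07):
Code F-315 is under a tariff-rate quota (threshold 410 units). In-quota: 410 units at 8%; over-quota: 299 units at 36%.
Pro-rata value split: in-quota = ¥170,323.07 × 410/709 = ¥98,494.30; over-quota = ¥170,323.07 − ¥98,494.30 = ¥71,828.77.
In-quota duty = ¥98,494.30 × 8% = ¥7,879.54. Over-quota duty = ¥71,828.77 × 36% = ¥25,858.36.
Line duty = ¥7,879.54 + ¥25,858.36 = ¥33,737.90.
Total = ¥0.00 + ¥33,737.90 = ¥33,737.90.

¥33,737.90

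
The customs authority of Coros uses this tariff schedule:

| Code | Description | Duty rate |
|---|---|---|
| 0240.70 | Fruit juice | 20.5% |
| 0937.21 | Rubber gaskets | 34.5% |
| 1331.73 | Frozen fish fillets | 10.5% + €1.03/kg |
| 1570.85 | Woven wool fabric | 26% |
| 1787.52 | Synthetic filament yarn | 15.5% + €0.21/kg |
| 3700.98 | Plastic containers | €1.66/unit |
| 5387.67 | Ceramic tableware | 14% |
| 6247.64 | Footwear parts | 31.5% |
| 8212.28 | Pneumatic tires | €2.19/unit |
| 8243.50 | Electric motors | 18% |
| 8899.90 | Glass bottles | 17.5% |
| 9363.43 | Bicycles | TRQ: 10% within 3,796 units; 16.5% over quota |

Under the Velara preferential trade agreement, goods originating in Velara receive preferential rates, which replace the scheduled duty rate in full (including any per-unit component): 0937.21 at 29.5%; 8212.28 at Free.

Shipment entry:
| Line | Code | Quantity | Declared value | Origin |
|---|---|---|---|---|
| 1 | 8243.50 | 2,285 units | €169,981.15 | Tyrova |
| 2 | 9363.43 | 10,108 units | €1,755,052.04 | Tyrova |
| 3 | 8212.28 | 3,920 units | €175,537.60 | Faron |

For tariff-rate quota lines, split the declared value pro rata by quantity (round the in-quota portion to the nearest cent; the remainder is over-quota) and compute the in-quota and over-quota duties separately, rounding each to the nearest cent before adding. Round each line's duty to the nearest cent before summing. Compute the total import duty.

€285,923.53

Line 1 (8243.50, Tyrova, 2,285 units, €169,981.15):
Base rate for 8243.50 is 18%.
Duty = €169,981.15 × 18% = €30,596.61.
Line 2 (9363.43, Tyrova, 10,108 units, €1,755,052.04):
Code 9363.43 is under a tariff-rate quota (threshold 3,796 units). In-quota: 3,796 units at 10%; over-quota: 6,312 units at 16.5%.
Pro-rata value split: in-quota = €1,755,052.04 × 3,796/10,108 = €659,099.48; over-quota = €1,755,052.04 − €659,099.48 = €1,095,952.56.
In-quota duty = €659,099.48 × 10% = €65,909.95. Over-quota duty = €1,095,952.56 × 16.5% = €180,832.17.
Line duty = €65,909.95 + €180,832.17 = €246,742.12.
Line 3 (8212.28, Faron, 3,920 units, €175,537.60):
Base rate for 8212.28 is €2.19/unit.
8212.28 has an FTA preferential rate, but origin Faron is not Velara; base rate stands.
Duty = 3,920 × €2.19 = €8,584.80.
Total = €30,596.61 + €246,742.12 + €8,584.80 = €285,923.53.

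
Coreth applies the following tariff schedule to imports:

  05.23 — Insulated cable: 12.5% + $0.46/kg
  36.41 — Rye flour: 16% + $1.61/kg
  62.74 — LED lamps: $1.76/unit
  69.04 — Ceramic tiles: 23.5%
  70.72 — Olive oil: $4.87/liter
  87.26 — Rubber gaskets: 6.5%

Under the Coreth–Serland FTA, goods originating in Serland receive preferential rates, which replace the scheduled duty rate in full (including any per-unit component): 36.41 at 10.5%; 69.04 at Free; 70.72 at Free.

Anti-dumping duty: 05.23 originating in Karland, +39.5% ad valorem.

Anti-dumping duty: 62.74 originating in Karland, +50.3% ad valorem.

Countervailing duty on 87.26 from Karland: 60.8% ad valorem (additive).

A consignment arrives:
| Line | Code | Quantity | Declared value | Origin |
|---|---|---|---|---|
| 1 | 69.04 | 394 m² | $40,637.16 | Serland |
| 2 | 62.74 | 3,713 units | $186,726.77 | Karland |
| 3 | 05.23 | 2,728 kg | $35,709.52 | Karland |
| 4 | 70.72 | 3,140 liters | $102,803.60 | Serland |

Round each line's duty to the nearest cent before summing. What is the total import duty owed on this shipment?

$120,282.28

Line 1 (69.04, Serland, 394 m², $40,637.16):
Base rate for 69.04 is 23.5%.
Origin Serland qualifies under the Coreth–Serland agreement and 69.04 is covered: preferential rate Free applies instead.
Duty = $40,637.16 × 0% = $0.00.
Line 2 (62.74, Karland, 3,713 units, $186,726.77):
Base rate for 62.74 is $1.76/unit.
Additional duty on 62.74 from Karland: +50.3% ad valorem. Applied ad valorem rate = 50.3%.
Duty = $186,726.77 × 50.3% + 3,713 × $1.76 = $100,458.45.
Line 3 (05.23, Karland, 2,728 kg, $35,709.52):
Base rate for 05.23 is 12.5% + $0.46/kg.
Additional duty on 05.23 from Karland: +39.5%. Applied ad valorem rate: 12.5% + 39.5% = 52%.
Duty = $35,709.52 × 52% + 2,728 × $0.46 = $19,823.83.
Line 4 (70.72, Serland, 3,140 liters, $102,803.60):
Base rate for 70.72 is $4.87/liter.
Origin Serland qualifies under the Coreth–Serland agreement and 70.72 is covered: preferential rate Free applies instead.
Duty = $102,803.60 × 0% = $0.00.
Total = $0.00 + $100,458.45 + $19,823.83 + $0.00 = $120,282.28.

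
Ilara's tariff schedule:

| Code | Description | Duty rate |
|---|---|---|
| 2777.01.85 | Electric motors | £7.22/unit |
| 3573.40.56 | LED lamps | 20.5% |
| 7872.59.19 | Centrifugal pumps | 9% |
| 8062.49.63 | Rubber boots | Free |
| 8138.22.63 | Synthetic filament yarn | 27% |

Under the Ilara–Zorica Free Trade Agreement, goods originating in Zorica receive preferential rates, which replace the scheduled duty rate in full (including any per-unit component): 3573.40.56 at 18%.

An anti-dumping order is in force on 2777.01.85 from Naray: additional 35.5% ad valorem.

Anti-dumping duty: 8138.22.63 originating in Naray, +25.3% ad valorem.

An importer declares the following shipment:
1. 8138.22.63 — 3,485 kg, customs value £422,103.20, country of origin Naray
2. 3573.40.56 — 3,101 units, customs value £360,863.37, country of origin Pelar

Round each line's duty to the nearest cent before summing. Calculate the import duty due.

£294,736.96

Line 1 (8138.22.63, Naray, 3,485 kg, £422,103.20):
Base rate for 8138.22.63 is 27%.
Additional duty on 8138.22.63 from Naray: +25.3%. Applied ad valorem rate: 27% + 25.3% = 52.3%.
Duty = £422,103.20 × 52.3% = £220,759.97.
Line 2 (3573.40.56, Pelar, 3,101 units, £360,863.37):
Base rate for 3573.40.56 is 20.5%.
3573.40.56 has an FTA preferential rate, but origin Pelar is not Zorica; base rate stands.
Duty = £360,863.37 × 20.5% = £73,976.99.
Total = £220,759.97 + £73,976.99 = £294,736.96.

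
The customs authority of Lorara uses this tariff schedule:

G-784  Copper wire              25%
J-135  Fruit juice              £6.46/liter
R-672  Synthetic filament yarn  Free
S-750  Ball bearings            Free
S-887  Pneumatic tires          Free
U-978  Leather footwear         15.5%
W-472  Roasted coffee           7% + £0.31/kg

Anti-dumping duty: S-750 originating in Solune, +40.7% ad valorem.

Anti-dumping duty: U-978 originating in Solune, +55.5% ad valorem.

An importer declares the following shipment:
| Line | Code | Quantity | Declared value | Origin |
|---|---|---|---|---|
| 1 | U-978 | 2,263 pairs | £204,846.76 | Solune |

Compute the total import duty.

Line 1 (U-978, Solune, 2,263 pairs, £204,846.76):
Base rate for U-978 is 15.5%.
Additional duty on U-978 from Solune: +55.5%. Applied ad valorem rate: 15.5% + 55.5% = 71%.
Duty = £204,846.76 × 71% = £145,441.20.

£145,441.20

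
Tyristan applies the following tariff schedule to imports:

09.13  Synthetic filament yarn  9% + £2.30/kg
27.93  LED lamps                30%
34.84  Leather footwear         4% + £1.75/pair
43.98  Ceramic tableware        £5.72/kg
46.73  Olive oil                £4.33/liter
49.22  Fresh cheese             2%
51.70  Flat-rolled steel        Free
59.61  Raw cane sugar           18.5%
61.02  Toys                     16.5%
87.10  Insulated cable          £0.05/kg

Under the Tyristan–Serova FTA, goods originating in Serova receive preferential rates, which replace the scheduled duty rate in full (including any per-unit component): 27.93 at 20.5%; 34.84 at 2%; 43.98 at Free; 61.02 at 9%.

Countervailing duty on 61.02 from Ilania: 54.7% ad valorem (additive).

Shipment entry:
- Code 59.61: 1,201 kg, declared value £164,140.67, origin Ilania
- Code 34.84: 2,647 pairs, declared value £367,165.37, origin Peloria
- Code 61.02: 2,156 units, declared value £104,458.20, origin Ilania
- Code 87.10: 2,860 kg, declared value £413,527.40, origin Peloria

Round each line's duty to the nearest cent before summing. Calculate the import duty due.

Line 1 (59.61, Ilania, 1,201 kg, £164,140.67):
Base rate for 59.61 is 18.5%.
Duty = £164,140.67 × 18.5% = £30,366.02.
Line 2 (34.84, Peloria, 2,647 pairs, £367,165.37):
Base rate for 34.84 is 4% + £1.75/pair.
34.84 has an FTA preferential rate, but origin Peloria is not Serova; base rate stands.
Duty = £367,165.37 × 4% + 2,647 × £1.75 = £19,318.86.
Line 3 (61.02, Ilania, 2,156 units, £104,458.20):
Base rate for 61.02 is 16.5%.
61.02 has an FTA preferential rate, but origin Ilania is not Serova; base rate stands.
Additional duty on 61.02 from Ilania: +54.7%. Applied ad valorem rate: 16.5% + 54.7% = 71.2%.
Duty = £104,458.20 × 71.2% = £74,374.24.
Line 4 (87.10, Peloria, 2,860 kg, £413,527.40):
Base rate for 87.10 is £0.05/kg.
Duty = 2,860 × £0.05 = £143.00.
Total = £30,366.02 + £19,318.86 + £74,374.24 + £143.00 = £124,202.12.

£124,202.12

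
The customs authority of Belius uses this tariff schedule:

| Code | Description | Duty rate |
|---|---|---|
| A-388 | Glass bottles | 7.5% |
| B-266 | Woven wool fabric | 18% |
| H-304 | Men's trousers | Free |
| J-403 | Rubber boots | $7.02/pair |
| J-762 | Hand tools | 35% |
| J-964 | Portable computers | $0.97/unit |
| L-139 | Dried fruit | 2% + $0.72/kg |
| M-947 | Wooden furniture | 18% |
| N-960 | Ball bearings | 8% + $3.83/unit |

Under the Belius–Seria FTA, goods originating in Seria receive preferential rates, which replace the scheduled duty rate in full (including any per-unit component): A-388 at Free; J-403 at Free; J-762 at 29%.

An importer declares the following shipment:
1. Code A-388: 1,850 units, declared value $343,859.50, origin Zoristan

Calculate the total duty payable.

Line 1 (A-388, Zoristan, 1,850 units, $343,859.50):
Base rate for A-388 is 7.5%.
A-388 has an FTA preferential rate, but origin Zoristan is not Seria; base rate stands.
Duty = $343,859.50 × 7.5% = $25,789.46.

$25,789.46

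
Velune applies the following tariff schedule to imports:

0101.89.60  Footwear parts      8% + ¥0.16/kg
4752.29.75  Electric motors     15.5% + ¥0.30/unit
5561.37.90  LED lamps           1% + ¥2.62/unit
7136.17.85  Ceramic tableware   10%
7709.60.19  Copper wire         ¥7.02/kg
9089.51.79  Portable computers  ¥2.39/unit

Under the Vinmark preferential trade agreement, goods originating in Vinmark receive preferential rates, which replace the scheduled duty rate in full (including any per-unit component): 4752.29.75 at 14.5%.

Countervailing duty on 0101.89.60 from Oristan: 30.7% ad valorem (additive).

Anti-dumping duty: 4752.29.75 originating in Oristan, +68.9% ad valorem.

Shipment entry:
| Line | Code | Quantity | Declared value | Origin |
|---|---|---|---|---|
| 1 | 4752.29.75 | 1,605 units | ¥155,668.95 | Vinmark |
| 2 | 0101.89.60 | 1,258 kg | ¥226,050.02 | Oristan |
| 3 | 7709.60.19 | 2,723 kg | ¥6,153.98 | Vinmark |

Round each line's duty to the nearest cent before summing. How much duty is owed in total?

¥129,370.10

Line 1 (4752.29.75, Vinmark, 1,605 units, ¥155,668.95):
Base rate for 4752.29.75 is 15.5% + ¥0.30/unit.
Origin Vinmark qualifies under the Velune–Vinmark agreement and 4752.29.75 is covered: preferential rate 14.5% applies instead.
The additional-duty order on 4752.29.75 targets Oristan, not Vinmark; it does not apply.
Duty = ¥155,668.95 × 14.5% = ¥22,572.00.
Line 2 (0101.89.60, Oristan, 1,258 kg, ¥226,050.02):
Base rate for 0101.89.60 is 8% + ¥0.16/kg.
Additional duty on 0101.89.60 from Oristan: +30.7%. Applied ad valorem rate: 8% + 30.7% = 38.7%.
Duty = ¥226,050.02 × 38.7% + 1,258 × ¥0.16 = ¥87,682.64.
Line 3 (7709.60.19, Vinmark, 2,723 kg, ¥6,153.98):
Base rate for 7709.60.19 is ¥7.02/kg.
Origin Vinmark is the FTA partner but 7709.60.19 is not on the preference list; base rate stands.
Duty = 2,723 × ¥7.02 = ¥19,115.46.
Total = ¥22,572.00 + ¥87,682.64 + ¥19,115.46 = ¥129,370.10.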